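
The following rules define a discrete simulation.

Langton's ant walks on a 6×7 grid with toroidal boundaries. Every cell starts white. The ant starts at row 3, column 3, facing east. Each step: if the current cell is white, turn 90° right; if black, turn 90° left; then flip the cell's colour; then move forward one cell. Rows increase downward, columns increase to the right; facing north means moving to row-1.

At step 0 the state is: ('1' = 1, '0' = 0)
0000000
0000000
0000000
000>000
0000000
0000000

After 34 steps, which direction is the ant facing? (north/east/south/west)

west

gen 0: 0000000
0000000
0000000
000>000
0000000
0000000
gen 1: 0000000
0000000
0000000
0001000
000v000
0000000
gen 2: 0000000
0000000
0000000
0001000
00<1000
0000000
gen 3: 0000000
0000000
0000000
00^1000
0011000
0000000
gen 4: 0000000
0000000
0000000
001>000
0011000
0000000
gen 5: 0000000
0000000
000^000
0010000
0011000
0000000
gen 6: 0000000
0000000
0001>00
0010000
0011000
0000000
gen 7: 0000000
0000000
0001100
0010v00
0011000
0000000
gen 8: 0000000
0000000
0001100
001<100
0011000
0000000
gen 9: 0000000
0000000
000^100
0011100
0011000
0000000
gen 10: 0000000
0000000
00<0100
0011100
0011000
0000000
gen 11: 0000000
00^0000
0010100
0011100
0011000
0000000
gen 12: 0000000
001>000
0010100
0011100
0011000
0000000
gen 13: 0000000
0011000
001v100
0011100
0011000
0000000
gen 14: 0000000
0011000
00<1100
0011100
0011000
0000000
gen 15: 0000000
0011000
0001100
00v1100
0011000
0000000
gen 16: 0000000
0011000
0001100
000>100
0011000
0000000
gen 17: 0000000
0011000
000^100
0000100
0011000
0000000
gen 18: 0000000
0011000
00<0100
0000100
0011000
0000000
gen 19: 0000000
00^1000
0010100
0000100
0011000
0000000
gen 20: 0000000
0<01000
0010100
0000100
0011000
0000000
gen 21: 0^00000
0101000
0010100
0000100
0011000
0000000
gen 22: 01>0000
0101000
0010100
0000100
0011000
0000000
gen 23: 0110000
01v1000
0010100
0000100
0011000
0000000
gen 24: 0110000
0<11000
0010100
0000100
0011000
0000000
gen 25: 0110000
0011000
0v10100
0000100
0011000
0000000
gen 26: 0110000
0011000
<110100
0000100
0011000
0000000
gen 27: 0110000
^011000
1110100
0000100
0011000
0000000
gen 28: 0110000
1>11000
1110100
0000100
0011000
0000000
gen 29: 0110000
1111000
1v10100
0000100
0011000
0000000
gen 30: 0110000
1111000
10>0100
0000100
0011000
0000000
gen 31: 0110000
11^1000
1000100
0000100
0011000
0000000
gen 32: 0110000
1<01000
1000100
0000100
0011000
0000000
gen 33: 0110000
1001000
1v00100
0000100
0011000
0000000
gen 34: 0110000
1001000
<100100
0000100
0011000
0000000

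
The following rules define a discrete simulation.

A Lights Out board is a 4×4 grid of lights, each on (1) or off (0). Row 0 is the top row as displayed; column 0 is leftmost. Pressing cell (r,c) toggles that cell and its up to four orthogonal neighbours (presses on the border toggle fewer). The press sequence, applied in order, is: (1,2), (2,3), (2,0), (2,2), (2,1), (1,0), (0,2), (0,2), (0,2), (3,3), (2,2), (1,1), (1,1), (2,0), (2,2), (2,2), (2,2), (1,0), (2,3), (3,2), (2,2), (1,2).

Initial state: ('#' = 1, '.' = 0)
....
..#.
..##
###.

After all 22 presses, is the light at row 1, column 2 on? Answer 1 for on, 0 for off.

step 0: ....
..#.
..##
###.
step 1: ..#.
.#.#
...#
###.
step 2: ..#.
.#..
..#.
####
step 3: ..#.
##..
###.
.###
step 4: ..#.
###.
#..#
.#.#
step 5: ..#.
#.#.
.###
...#
step 6: #.#.
.##.
####
...#
step 7: ##.#
.#..
####
...#
step 8: #.#.
.##.
####
...#
step 9: ##.#
.#..
####
...#
step 10: ##.#
.#..
###.
..#.
step 11: ##.#
.##.
#..#
....
step 12: #..#
#...
##.#
....
step 13: ##.#
.##.
#..#
....
step 14: ##.#
###.
.#.#
#...
step 15: ##.#
##..
..#.
#.#.
step 16: ##.#
###.
.#.#
#...
step 17: ##.#
##..
..#.
#.#.
step 18: .#.#
....
#.#.
#.#.
step 19: .#.#
...#
#..#
#.##
step 20: .#.#
...#
#.##
##..
step 21: .#.#
..##
##..
###.
step 22: .###
.#..
###.
###.

0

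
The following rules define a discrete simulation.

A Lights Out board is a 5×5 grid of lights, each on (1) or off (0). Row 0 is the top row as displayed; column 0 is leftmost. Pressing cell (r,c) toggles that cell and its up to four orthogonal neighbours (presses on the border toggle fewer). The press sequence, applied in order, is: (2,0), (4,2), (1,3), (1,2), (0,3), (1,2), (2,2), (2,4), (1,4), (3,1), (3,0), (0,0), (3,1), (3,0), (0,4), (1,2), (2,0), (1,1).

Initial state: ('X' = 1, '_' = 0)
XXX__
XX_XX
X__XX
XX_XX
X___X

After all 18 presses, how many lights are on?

gen 0: XXX__
XX_XX
X__XX
XX_XX
X___X
gen 1: XXX__
_X_XX
_X_XX
_X_XX
X___X
gen 2: XXX__
_X_XX
_X_XX
_XXXX
XXXXX
gen 3: XXXX_
_XX__
_X__X
_XXXX
XXXXX
gen 4: XX_X_
___X_
_XX_X
_XXXX
XXXXX
gen 5: XXX_X
_____
_XX_X
_XXXX
XXXXX
gen 6: XX__X
_XXX_
_X__X
_XXXX
XXXXX
gen 7: XX__X
_X_X_
__XXX
_X_XX
XXXXX
gen 8: XX__X
_X_XX
__X__
_X_X_
XXXXX
gen 9: XX___
_X___
__X_X
_X_X_
XXXXX
gen 10: XX___
_X___
_XX_X
X_XX_
X_XXX
gen 11: XX___
_X___
XXX_X
_XXX_
__XXX
gen 12: _____
XX___
XXX_X
_XXX_
__XXX
gen 13: _____
XX___
X_X_X
X__X_
_XXXX
gen 14: _____
XX___
__X_X
_X_X_
XXXXX
gen 15: ___XX
XX__X
__X_X
_X_X_
XXXXX
gen 16: __XXX
X_XXX
____X
_X_X_
XXXXX
gen 17: __XXX
__XXX
XX__X
XX_X_
XXXXX
gen 18: _XXXX
XX_XX
X___X
XX_X_
XXXXX

18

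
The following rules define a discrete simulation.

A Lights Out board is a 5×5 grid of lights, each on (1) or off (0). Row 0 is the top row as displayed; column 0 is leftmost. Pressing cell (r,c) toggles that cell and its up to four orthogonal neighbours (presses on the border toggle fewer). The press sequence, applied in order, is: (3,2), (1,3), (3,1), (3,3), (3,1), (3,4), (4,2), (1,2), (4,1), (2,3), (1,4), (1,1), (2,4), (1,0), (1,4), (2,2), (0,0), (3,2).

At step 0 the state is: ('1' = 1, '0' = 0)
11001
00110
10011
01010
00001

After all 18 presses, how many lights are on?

12

step 0: 11001
00110
10011
01010
00001
step 1: 11001
00110
10111
00100
00101
step 2: 11011
00001
10101
00100
00101
step 3: 11011
00001
11101
11000
01101
step 4: 11011
00001
11111
11111
01111
step 5: 11011
00001
10111
00011
00111
step 6: 11011
00001
10110
00000
00110
step 7: 11011
00001
10110
00100
01000
step 8: 11111
01111
10010
00100
01000
step 9: 11111
01111
10010
01100
10100
step 10: 11111
01101
10101
01110
10100
step 11: 11110
01110
10100
01110
10100
step 12: 10110
10010
11100
01110
10100
step 13: 10110
10011
11111
01111
10100
step 14: 00110
01011
01111
01111
10100
step 15: 00111
01000
01110
01111
10100
step 16: 00111
01100
00000
01011
10100
step 17: 11111
11100
00000
01011
10100
step 18: 11111
11100
00100
00101
10000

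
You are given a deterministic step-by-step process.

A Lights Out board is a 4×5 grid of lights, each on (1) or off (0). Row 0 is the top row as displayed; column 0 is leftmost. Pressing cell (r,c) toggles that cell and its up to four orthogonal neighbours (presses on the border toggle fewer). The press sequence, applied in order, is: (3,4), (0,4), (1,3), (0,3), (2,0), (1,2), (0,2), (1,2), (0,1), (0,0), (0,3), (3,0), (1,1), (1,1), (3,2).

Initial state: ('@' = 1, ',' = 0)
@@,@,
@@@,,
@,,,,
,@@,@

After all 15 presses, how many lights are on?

11

k=0  @@,@,
@@@,,
@,,,,
,@@,@
k=1  @@,@,
@@@,,
@,,,@
,@@@,
k=2  @@,,@
@@@,@
@,,,@
,@@@,
k=3  @@,@@
@@,@,
@,,@@
,@@@,
k=4  @@@,,
@@,,,
@,,@@
,@@@,
k=5  @@@,,
,@,,,
,@,@@
@@@@,
k=6  @@,,,
,,@@,
,@@@@
@@@@,
k=7  @,@@,
,,,@,
,@@@@
@@@@,
k=8  @,,@,
,@@,,
,@,@@
@@@@,
k=9  ,@@@,
,,@,,
,@,@@
@@@@,
k=10  @,@@,
@,@,,
,@,@@
@@@@,
k=11  @,,,@
@,@@,
,@,@@
@@@@,
k=12  @,,,@
@,@@,
@@,@@
,,@@,
k=13  @@,,@
,@,@,
@,,@@
,,@@,
k=14  @,,,@
@,@@,
@@,@@
,,@@,
k=15  @,,,@
@,@@,
@@@@@
,@,,,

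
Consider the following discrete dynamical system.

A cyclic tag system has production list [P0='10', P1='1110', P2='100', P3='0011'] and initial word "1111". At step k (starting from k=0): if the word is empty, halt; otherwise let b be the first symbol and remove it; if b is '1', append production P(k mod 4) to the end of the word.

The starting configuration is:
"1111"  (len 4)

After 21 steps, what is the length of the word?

[0] "1111"  (len 4)
[1] "11110"  (len 5)
[2] "11101110"  (len 8)
[3] "1101110100"  (len 10)
[4] "1011101000011"  (len 13)
[5] "01110100001110"  (len 14)
[6] "1110100001110"  (len 13)
[7] "110100001110100"  (len 15)
[8] "101000011101000011"  (len 18)
[9] "0100001110100001110"  (len 19)
[10] "100001110100001110"  (len 18)
[11] "00001110100001110100"  (len 20)
[12] "0001110100001110100"  (len 19)
[13] "001110100001110100"  (len 18)
[14] "01110100001110100"  (len 17)
[15] "1110100001110100"  (len 16)
[16] "1101000011101000011"  (len 19)
[17] "10100001110100001110"  (len 20)
[18] "01000011101000011101110"  (len 23)
[19] "1000011101000011101110"  (len 22)
[20] "0000111010000111011100011"  (len 25)
[21] "000111010000111011100011"  (len 24)

24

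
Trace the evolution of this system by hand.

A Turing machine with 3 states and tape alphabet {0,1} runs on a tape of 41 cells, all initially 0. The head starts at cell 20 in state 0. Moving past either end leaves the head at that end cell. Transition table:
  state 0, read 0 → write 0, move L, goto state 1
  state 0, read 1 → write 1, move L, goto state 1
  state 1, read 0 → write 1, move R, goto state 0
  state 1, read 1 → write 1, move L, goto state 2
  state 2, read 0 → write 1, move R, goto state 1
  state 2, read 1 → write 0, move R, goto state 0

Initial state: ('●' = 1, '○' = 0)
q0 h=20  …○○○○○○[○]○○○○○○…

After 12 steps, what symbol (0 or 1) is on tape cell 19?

1

t=0: q0 h=20  …○○○○○○[○]○○○○○○…
t=1: q1 h=19  …○○○○○○[○]○○○○○○…
t=2: q0 h=20  …○○○○○●[○]○○○○○○…
t=3: q1 h=19  …○○○○○○[●]○○○○○○…
t=4: q2 h=18  …○○○○○○[○]●○○○○○…
t=5: q1 h=19  …○○○○○●[●]○○○○○○…
t=6: q2 h=18  …○○○○○○[●]●○○○○○…
t=7: q0 h=19  …○○○○○○[●]○○○○○○…
t=8: q1 h=18  …○○○○○○[○]●○○○○○…
t=9: q0 h=19  …○○○○○●[●]○○○○○○…
t=10: q1 h=18  …○○○○○○[●]●○○○○○…
t=11: q2 h=17  …○○○○○○[○]●●○○○○…
t=12: q1 h=18  …○○○○○●[●]●○○○○○…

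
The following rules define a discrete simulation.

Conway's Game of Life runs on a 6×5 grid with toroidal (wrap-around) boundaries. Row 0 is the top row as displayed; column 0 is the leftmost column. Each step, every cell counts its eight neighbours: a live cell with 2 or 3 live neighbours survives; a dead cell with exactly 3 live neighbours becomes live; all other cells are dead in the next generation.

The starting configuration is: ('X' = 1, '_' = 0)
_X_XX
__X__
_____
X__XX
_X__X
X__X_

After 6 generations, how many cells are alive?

11

[0] _X_XX
__X__
_____
X__XX
_X__X
X__X_
[1] XX_XX
__XX_
___XX
X__XX
_XX__
_X_X_
[2] XX___
_X___
X____
XX___
_X___
___X_
[3] XXX__
_X___
X____
XX___
XXX__
XXX__
[4] _____
__X__
X____
__X_X
____X
___XX
[5] ___X_
_____
_X_X_
X__XX
X___X
___XX
[6] ___XX
__X__
X_XX_
_XXX_
_____
X__X_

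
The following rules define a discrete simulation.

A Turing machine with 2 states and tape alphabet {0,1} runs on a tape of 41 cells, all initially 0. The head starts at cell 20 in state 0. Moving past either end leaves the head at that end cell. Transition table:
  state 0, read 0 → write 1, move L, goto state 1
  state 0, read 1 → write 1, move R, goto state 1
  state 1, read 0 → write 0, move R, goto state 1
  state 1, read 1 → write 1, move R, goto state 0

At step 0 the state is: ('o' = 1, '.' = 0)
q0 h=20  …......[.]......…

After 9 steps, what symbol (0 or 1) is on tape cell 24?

0

k=0  q0 h=20  …......[.]......…
k=1  q1 h=19  …......[.]o.....…
k=2  q1 h=20  …......[o]......…
k=3  q0 h=21  ….....o[.]......…
k=4  q1 h=20  …......[o]o.....…
k=5  q0 h=21  ….....o[o]......…
k=6  q1 h=22  …....oo[.]......…
k=7  q1 h=23  …...oo.[.]......…
k=8  q1 h=24  …..oo..[.]......…
k=9  q1 h=25  ….oo...[.]......…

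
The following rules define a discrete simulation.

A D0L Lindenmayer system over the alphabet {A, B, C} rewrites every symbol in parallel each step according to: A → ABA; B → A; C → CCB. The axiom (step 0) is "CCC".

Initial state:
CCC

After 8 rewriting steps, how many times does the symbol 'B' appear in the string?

k=0  CCC
k=1  CCBCCBCCB
k=2  CCBCCBACCBCCBACCBCCBA
k=3  CCBCCBACCBCCBAABACCBCCBACCBCCBAABACCBCCBACCBCCBAABA
k=4  CCBCCBACCBCCBAABACCBCCBACCBCCBAABAABAAABACCBCCBACCBCCBAABA…CCBCCBAABAABAAABACCBCCBACCBCCBAABACCBCCBACCBCCBAABAABAAABA  (len 123)
k=5  CCBCCBACCBCCBAABACCBCCBACCBCCBAABAABAAABACCBCCBACCBCCBAABA…CCBCCBACCBCCBAABACCBCCBACCBCCBAABAABAAABAABAAABAABAABAAABA  (len 297)
k=6  CCBCCBACCBCCBAABACCBCCBACCBCCBAABAABAAABACCBCCBACCBCCBAABA…ABAAABAABAABAAABAABAAABAABAABAAABAABAAABAABAAABAABAABAAABA  (len 717)
k=7  CCBCCBACCBCCBAABACCBCCBACCBCCBAABAABAAABACCBCCBACCBCCBAABA…ABAAABAABAABAAABAABAAABAABAABAAABAABAAABAABAAABAABAABAAABA  (len 1731)
k=8  CCBCCBACCBCCBAABACCBCCBACCBCCBAABAABAAABACCBCCBACCBCCBAABA…ABAAABAABAABAAABAABAAABAABAABAAABAABAAABAABAAABAABAABAAABA  (len 4179)

1224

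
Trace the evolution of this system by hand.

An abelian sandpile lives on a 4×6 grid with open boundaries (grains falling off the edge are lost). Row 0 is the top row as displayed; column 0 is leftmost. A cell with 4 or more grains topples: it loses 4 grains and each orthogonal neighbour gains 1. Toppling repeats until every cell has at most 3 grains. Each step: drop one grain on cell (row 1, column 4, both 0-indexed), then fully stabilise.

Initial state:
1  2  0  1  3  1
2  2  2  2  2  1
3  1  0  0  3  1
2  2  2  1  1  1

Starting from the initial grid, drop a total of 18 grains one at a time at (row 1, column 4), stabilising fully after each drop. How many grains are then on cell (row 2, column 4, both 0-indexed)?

1

step 0: 1  2  0  1  3  1
2  2  2  2  2  1
3  1  0  0  3  1
2  2  2  1  1  1
step 1: 1  2  0  1  3  1
2  2  2  2  3  1
3  1  0  0  3  1
2  2  2  1  1  1
step 2: 1  2  0  2  0  2
2  2  2  3  2  2
3  1  0  1  0  2
2  2  2  1  2  1
step 3: 1  2  0  2  0  2
2  2  2  3  3  2
3  1  0  1  0  2
2  2  2  1  2  1
step 4: 1  2  0  3  1  2
2  2  3  0  1  3
3  1  0  2  1  2
2  2  2  1  2  1
step 5: 1  2  0  3  1  2
2  2  3  0  2  3
3  1  0  2  1  2
2  2  2  1  2  1
step 6: 1  2  0  3  1  2
2  2  3  0  3  3
3  1  0  2  1  2
2  2  2  1  2  1
step 7: 1  2  0  3  2  3
2  2  3  1  1  0
3  1  0  2  2  3
2  2  2  1  2  1
step 8: 1  2  0  3  2  3
2  2  3  1  2  0
3  1  0  2  2  3
2  2  2  1  2  1
step 9: 1  2  0  3  2  3
2  2  3  1  3  0
3  1  0  2  2  3
2  2  2  1  2  1
step 10: 1  2  0  3  3  3
2  2  3  2  0  1
3  1  0  2  3  3
2  2  2  1  2  1
step 11: 1  2  0  3  3  3
2  2  3  2  1  1
3  1  0  2  3  3
2  2  2  1  2  1
step 12: 1  2  0  3  3  3
2  2  3  2  2  1
3  1  0  2  3  3
2  2  2  1  2  1
step 13: 1  2  0  3  3  3
2  2  3  2  3  1
3  1  0  2  3  3
2  2  2  1  2  1
step 14: 1  2  2  1  3  1
2  3  0  3  0  1
3  1  2  0  3  1
2  2  2  2  3  2
step 15: 1  2  2  1  3  1
2  3  0  3  1  1
3  1  2  0  3  1
2  2  2  2  3  2
step 16: 1  2  2  1  3  1
2  3  0  3  2  1
3  1  2  0  3  1
2  2  2  2  3  2
step 17: 1  2  2  1  3  1
2  3  0  3  3  1
3  1  2  0  3  1
2  2  2  2  3  2
step 18: 1  2  2  3  0  2
2  3  1  0  3  2
3  1  2  2  1  2
2  2  2  3  0  3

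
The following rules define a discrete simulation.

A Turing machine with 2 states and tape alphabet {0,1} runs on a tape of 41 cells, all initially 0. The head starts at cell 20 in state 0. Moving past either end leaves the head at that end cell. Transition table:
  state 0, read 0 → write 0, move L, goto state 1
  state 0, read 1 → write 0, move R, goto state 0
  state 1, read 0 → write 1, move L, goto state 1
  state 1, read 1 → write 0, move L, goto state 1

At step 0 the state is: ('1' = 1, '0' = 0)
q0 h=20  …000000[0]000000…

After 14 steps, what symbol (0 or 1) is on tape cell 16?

gen 0: q0 h=20  …000000[0]000000…
gen 1: q1 h=19  …000000[0]000000…
gen 2: q1 h=18  …000000[0]100000…
gen 3: q1 h=17  …000000[0]110000…
gen 4: q1 h=16  …000000[0]111000…
gen 5: q1 h=15  …000000[0]111100…
gen 6: q1 h=14  …000000[0]111110…
gen 7: q1 h=13  …000000[0]111111…
gen 8: q1 h=12  …000000[0]111111…
gen 9: q1 h=11  …000000[0]111111…
gen 10: q1 h=10  …000000[0]111111…
gen 11: q1 h= 9  …000000[0]111111…
gen 12: q1 h= 8  …000000[0]111111…
gen 13: q1 h= 7  …000000[0]111111…
gen 14: q1 h= 6  |000000[0]111111…

1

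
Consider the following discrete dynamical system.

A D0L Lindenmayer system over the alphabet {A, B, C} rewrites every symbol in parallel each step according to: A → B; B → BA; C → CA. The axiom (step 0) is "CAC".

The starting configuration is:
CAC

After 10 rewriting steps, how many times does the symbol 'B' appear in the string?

231

step 0: CAC
step 1: CABCA
step 2: CABBACAB
step 3: CABBABABCABBA
step 4: CABBABABBABBACABBABAB
step 5: CABBABABBABBABABBABABCABBABABBABBA
step 6: CABBABABBABBABABBABABBABBABABBABBACABBABABBABBABABBABAB
step 7: CABBABABBABBABABBABABBABBABABBABBABABBABABBABBABABBABABCABBABABBABBABABBABABBABBABABBABBA
step 8: CABBABABBABBABABBABABBABBABABBABBABABBABABBABBABABBABABBAB…BBACABBABABBABBABABBABABBABBABABBABBABABBABABBABBABABBABAB  (len 144)
step 9: CABBABABBABBABABBABABBABBABABBABBABABBABABBABBABABBABABBAB…BBABABBABABBABBABABBABABBABBABABBABBABABBABABBABBABABBABBA  (len 233)
step 10: CABBABABBABBABABBABABBABBABABBABBABABBABABBABBABABBABABBAB…BBABABBABABBABBABABBABABBABBABABBABBABABBABABBABBABABBABAB  (len 377)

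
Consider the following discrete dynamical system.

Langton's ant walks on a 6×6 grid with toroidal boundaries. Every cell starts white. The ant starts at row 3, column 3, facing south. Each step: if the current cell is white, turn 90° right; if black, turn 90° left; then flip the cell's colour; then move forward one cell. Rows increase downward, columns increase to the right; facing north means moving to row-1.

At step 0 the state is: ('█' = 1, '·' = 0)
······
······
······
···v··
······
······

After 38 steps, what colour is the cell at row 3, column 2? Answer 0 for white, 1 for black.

gen 0: ······
······
······
···v··
······
······
gen 1: ······
······
······
··<█··
······
······
gen 2: ······
······
··^···
··██··
······
······
gen 3: ······
······
··█>··
··██··
······
······
gen 4: ······
······
··██··
··█v··
······
······
gen 5: ······
······
··██··
··█·>·
······
······
gen 6: ······
······
··██··
··█·█·
····v·
······
gen 7: ······
······
··██··
··█·█·
···<█·
······
gen 8: ······
······
··██··
··█^█·
···██·
······
gen 9: ······
······
··██··
··██>·
···██·
······
gen 10: ······
······
··██^·
··██··
···██·
······
gen 11: ······
······
··███>
··██··
···██·
······
gen 12: ······
······
··████
··██·v
···██·
······
gen 13: ······
······
··████
··██<█
···██·
······
gen 14: ······
······
··██^█
··████
···██·
······
gen 15: ······
······
··█<·█
··████
···██·
······
gen 16: ······
······
··█··█
··█v██
···██·
······
gen 17: ······
······
··█··█
··█·>█
···██·
······
gen 18: ······
······
··█·^█
··█··█
···██·
······
gen 19: ······
······
··█·█>
··█··█
···██·
······
gen 20: ······
·····^
··█·█·
··█··█
···██·
······
gen 21: ······
>····█
··█·█·
··█··█
···██·
······
gen 22: ······
█····█
v·█·█·
··█··█
···██·
······
gen 23: ······
█····█
█·█·█<
··█··█
···██·
······
gen 24: ······
█····^
█·█·██
··█··█
···██·
······
gen 25: ······
█···<·
█·█·██
··█··█
···██·
······
gen 26: ····^·
█···█·
█·█·██
··█··█
···██·
······
gen 27: ····█>
█···█·
█·█·██
··█··█
···██·
······
gen 28: ····██
█···█v
█·█·██
··█··█
···██·
······
gen 29: ····██
█···<█
█·█·██
··█··█
···██·
······
gen 30: ····██
█····█
█·█·v█
··█··█
···██·
······
gen 31: ····██
█····█
█·█··>
··█··█
···██·
······
gen 32: ····██
█····^
█·█···
··█··█
···██·
······
gen 33: ····██
█···<·
█·█···
··█··█
···██·
······
gen 34: ····^█
█···█·
█·█···
··█··█
···██·
······
gen 35: ···<·█
█···█·
█·█···
··█··█
···██·
······
gen 36: ···█·█
█···█·
█·█···
··█··█
···██·
···^··
gen 37: ···█·█
█···█·
█·█···
··█··█
···██·
···█>·
gen 38: ···█v█
█···█·
█·█···
··█··█
···██·
···██·

1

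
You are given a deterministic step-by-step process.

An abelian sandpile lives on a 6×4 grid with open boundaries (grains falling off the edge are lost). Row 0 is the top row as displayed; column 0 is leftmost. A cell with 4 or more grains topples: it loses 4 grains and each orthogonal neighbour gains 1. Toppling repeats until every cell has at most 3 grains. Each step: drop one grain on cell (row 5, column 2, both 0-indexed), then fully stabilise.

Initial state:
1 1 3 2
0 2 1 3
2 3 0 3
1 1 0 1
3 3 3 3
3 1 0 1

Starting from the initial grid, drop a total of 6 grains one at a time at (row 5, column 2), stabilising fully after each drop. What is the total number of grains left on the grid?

38

0) 1 1 3 2
0 2 1 3
2 3 0 3
1 1 0 1
3 3 3 3
3 1 0 1
1) 1 1 3 2
0 2 1 3
2 3 0 3
1 1 0 1
3 3 3 3
3 1 1 1
2) 1 1 3 2
0 2 1 3
2 3 0 3
1 1 0 1
3 3 3 3
3 1 2 1
3) 1 1 3 2
0 2 1 3
2 3 0 3
1 1 0 1
3 3 3 3
3 1 3 1
4) 1 1 3 2
0 2 1 3
2 3 0 3
2 2 1 2
1 2 2 0
1 0 2 3
5) 1 1 3 2
0 2 1 3
2 3 0 3
2 2 1 2
1 2 2 0
1 0 3 3
6) 1 1 3 2
0 2 1 3
2 3 0 3
2 2 1 2
1 2 3 1
1 1 1 0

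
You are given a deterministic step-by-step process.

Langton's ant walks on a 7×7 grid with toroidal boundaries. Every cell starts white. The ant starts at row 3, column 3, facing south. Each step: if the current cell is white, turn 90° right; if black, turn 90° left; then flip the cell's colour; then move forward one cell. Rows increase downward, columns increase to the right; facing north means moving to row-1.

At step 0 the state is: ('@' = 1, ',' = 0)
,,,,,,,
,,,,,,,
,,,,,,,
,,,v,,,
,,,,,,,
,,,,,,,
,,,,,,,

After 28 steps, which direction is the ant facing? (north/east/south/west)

south

gen 0: ,,,,,,,
,,,,,,,
,,,,,,,
,,,v,,,
,,,,,,,
,,,,,,,
,,,,,,,
gen 1: ,,,,,,,
,,,,,,,
,,,,,,,
,,<@,,,
,,,,,,,
,,,,,,,
,,,,,,,
gen 2: ,,,,,,,
,,,,,,,
,,^,,,,
,,@@,,,
,,,,,,,
,,,,,,,
,,,,,,,
gen 3: ,,,,,,,
,,,,,,,
,,@>,,,
,,@@,,,
,,,,,,,
,,,,,,,
,,,,,,,
gen 4: ,,,,,,,
,,,,,,,
,,@@,,,
,,@v,,,
,,,,,,,
,,,,,,,
,,,,,,,
gen 5: ,,,,,,,
,,,,,,,
,,@@,,,
,,@,>,,
,,,,,,,
,,,,,,,
,,,,,,,
gen 6: ,,,,,,,
,,,,,,,
,,@@,,,
,,@,@,,
,,,,v,,
,,,,,,,
,,,,,,,
gen 7: ,,,,,,,
,,,,,,,
,,@@,,,
,,@,@,,
,,,<@,,
,,,,,,,
,,,,,,,
gen 8: ,,,,,,,
,,,,,,,
,,@@,,,
,,@^@,,
,,,@@,,
,,,,,,,
,,,,,,,
gen 9: ,,,,,,,
,,,,,,,
,,@@,,,
,,@@>,,
,,,@@,,
,,,,,,,
,,,,,,,
gen 10: ,,,,,,,
,,,,,,,
,,@@^,,
,,@@,,,
,,,@@,,
,,,,,,,
,,,,,,,
gen 11: ,,,,,,,
,,,,,,,
,,@@@>,
,,@@,,,
,,,@@,,
,,,,,,,
,,,,,,,
gen 12: ,,,,,,,
,,,,,,,
,,@@@@,
,,@@,v,
,,,@@,,
,,,,,,,
,,,,,,,
gen 13: ,,,,,,,
,,,,,,,
,,@@@@,
,,@@<@,
,,,@@,,
,,,,,,,
,,,,,,,
gen 14: ,,,,,,,
,,,,,,,
,,@@^@,
,,@@@@,
,,,@@,,
,,,,,,,
,,,,,,,
gen 15: ,,,,,,,
,,,,,,,
,,@<,@,
,,@@@@,
,,,@@,,
,,,,,,,
,,,,,,,
gen 16: ,,,,,,,
,,,,,,,
,,@,,@,
,,@v@@,
,,,@@,,
,,,,,,,
,,,,,,,
gen 17: ,,,,,,,
,,,,,,,
,,@,,@,
,,@,>@,
,,,@@,,
,,,,,,,
,,,,,,,
gen 18: ,,,,,,,
,,,,,,,
,,@,^@,
,,@,,@,
,,,@@,,
,,,,,,,
,,,,,,,
gen 19: ,,,,,,,
,,,,,,,
,,@,@>,
,,@,,@,
,,,@@,,
,,,,,,,
,,,,,,,
gen 20: ,,,,,,,
,,,,,^,
,,@,@,,
,,@,,@,
,,,@@,,
,,,,,,,
,,,,,,,
gen 21: ,,,,,,,
,,,,,@>
,,@,@,,
,,@,,@,
,,,@@,,
,,,,,,,
,,,,,,,
gen 22: ,,,,,,,
,,,,,@@
,,@,@,v
,,@,,@,
,,,@@,,
,,,,,,,
,,,,,,,
gen 23: ,,,,,,,
,,,,,@@
,,@,@<@
,,@,,@,
,,,@@,,
,,,,,,,
,,,,,,,
gen 24: ,,,,,,,
,,,,,^@
,,@,@@@
,,@,,@,
,,,@@,,
,,,,,,,
,,,,,,,
gen 25: ,,,,,,,
,,,,<,@
,,@,@@@
,,@,,@,
,,,@@,,
,,,,,,,
,,,,,,,
gen 26: ,,,,^,,
,,,,@,@
,,@,@@@
,,@,,@,
,,,@@,,
,,,,,,,
,,,,,,,
gen 27: ,,,,@>,
,,,,@,@
,,@,@@@
,,@,,@,
,,,@@,,
,,,,,,,
,,,,,,,
gen 28: ,,,,@@,
,,,,@v@
,,@,@@@
,,@,,@,
,,,@@,,
,,,,,,,
,,,,,,,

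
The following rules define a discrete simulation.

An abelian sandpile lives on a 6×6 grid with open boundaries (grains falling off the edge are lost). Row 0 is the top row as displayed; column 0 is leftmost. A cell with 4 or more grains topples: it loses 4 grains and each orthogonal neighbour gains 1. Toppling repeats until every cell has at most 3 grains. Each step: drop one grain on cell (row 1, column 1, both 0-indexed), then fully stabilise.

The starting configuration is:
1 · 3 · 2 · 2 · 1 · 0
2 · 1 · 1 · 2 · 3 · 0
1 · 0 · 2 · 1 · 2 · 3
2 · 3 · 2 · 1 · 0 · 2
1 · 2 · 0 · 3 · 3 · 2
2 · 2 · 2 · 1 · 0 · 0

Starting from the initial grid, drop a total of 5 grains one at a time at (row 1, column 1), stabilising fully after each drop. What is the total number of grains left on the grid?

59

t=0: 1 · 3 · 2 · 2 · 1 · 0
2 · 1 · 1 · 2 · 3 · 0
1 · 0 · 2 · 1 · 2 · 3
2 · 3 · 2 · 1 · 0 · 2
1 · 2 · 0 · 3 · 3 · 2
2 · 2 · 2 · 1 · 0 · 0
t=1: 1 · 3 · 2 · 2 · 1 · 0
2 · 2 · 1 · 2 · 3 · 0
1 · 0 · 2 · 1 · 2 · 3
2 · 3 · 2 · 1 · 0 · 2
1 · 2 · 0 · 3 · 3 · 2
2 · 2 · 2 · 1 · 0 · 0
t=2: 1 · 3 · 2 · 2 · 1 · 0
2 · 3 · 1 · 2 · 3 · 0
1 · 0 · 2 · 1 · 2 · 3
2 · 3 · 2 · 1 · 0 · 2
1 · 2 · 0 · 3 · 3 · 2
2 · 2 · 2 · 1 · 0 · 0
t=3: 2 · 0 · 3 · 2 · 1 · 0
3 · 1 · 2 · 2 · 3 · 0
1 · 1 · 2 · 1 · 2 · 3
2 · 3 · 2 · 1 · 0 · 2
1 · 2 · 0 · 3 · 3 · 2
2 · 2 · 2 · 1 · 0 · 0
t=4: 2 · 0 · 3 · 2 · 1 · 0
3 · 2 · 2 · 2 · 3 · 0
1 · 1 · 2 · 1 · 2 · 3
2 · 3 · 2 · 1 · 0 · 2
1 · 2 · 0 · 3 · 3 · 2
2 · 2 · 2 · 1 · 0 · 0
t=5: 2 · 0 · 3 · 2 · 1 · 0
3 · 3 · 2 · 2 · 3 · 0
1 · 1 · 2 · 1 · 2 · 3
2 · 3 · 2 · 1 · 0 · 2
1 · 2 · 0 · 3 · 3 · 2
2 · 2 · 2 · 1 · 0 · 0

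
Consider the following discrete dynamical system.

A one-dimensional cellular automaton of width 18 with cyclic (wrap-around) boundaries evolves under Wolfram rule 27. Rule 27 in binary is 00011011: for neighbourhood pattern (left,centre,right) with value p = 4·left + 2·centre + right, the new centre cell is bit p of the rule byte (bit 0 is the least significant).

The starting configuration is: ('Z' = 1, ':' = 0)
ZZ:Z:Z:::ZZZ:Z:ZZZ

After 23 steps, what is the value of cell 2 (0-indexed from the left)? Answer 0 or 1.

step 0: ZZ:Z:Z:::ZZZ:Z:ZZZ
step 1: ::::::ZZZZ:::::Z::
step 2: ZZZZZZZ:::ZZZZZ:ZZ
step 3: :::::::ZZZZ:::::Z:
step 4: ZZZZZZZZ:::ZZZZZ:Z
step 5: ::::::::ZZZZ:::::Z
step 6: ZZZZZZZZZ:::ZZZZZ:
step 7: Z::::::::ZZZZ:::::
step 8: :ZZZZZZZZZ:::ZZZZZ
step 9: :Z::::::::ZZZZ::::
step 10: Z:ZZZZZZZZZ:::ZZZZ
step 11: ::Z::::::::ZZZZ:::
step 12: ZZ:ZZZZZZZZZ:::ZZZ
step 13: :::Z::::::::ZZZZ::
step 14: ZZZ:ZZZZZZZZZ:::ZZ
step 15: ::::Z::::::::ZZZZ:
step 16: ZZZZ:ZZZZZZZZZ:::Z
step 17: :::::Z::::::::ZZZZ
step 18: ZZZZZ:ZZZZZZZZZ:::
step 19: Z:::::Z::::::::ZZZ
step 20: :ZZZZZ:ZZZZZZZZZ::
step 21: ZZ:::::Z::::::::ZZ
step 22: ::ZZZZZ:ZZZZZZZZZ:
step 23: ZZZ:::::Z::::::::Z

1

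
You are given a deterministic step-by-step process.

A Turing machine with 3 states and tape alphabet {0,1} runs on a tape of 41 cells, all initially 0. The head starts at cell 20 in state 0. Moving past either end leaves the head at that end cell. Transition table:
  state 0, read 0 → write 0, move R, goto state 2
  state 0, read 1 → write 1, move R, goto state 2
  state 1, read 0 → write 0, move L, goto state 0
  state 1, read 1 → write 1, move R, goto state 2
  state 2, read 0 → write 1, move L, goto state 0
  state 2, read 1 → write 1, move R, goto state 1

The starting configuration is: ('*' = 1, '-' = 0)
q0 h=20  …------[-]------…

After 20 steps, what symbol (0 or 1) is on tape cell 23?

step 0: q0 h=20  …------[-]------…
step 1: q2 h=21  …------[-]------…
step 2: q0 h=20  …------[-]*-----…
step 3: q2 h=21  …------[*]------…
step 4: q1 h=22  …-----*[-]------…
step 5: q0 h=21  …------[*]------…
step 6: q2 h=22  …-----*[-]------…
step 7: q0 h=21  …------[*]*-----…
step 8: q2 h=22  …-----*[*]------…
step 9: q1 h=23  …----**[-]------…
step 10: q0 h=22  …-----*[*]------…
step 11: q2 h=23  …----**[-]------…
step 12: q0 h=22  …-----*[*]*-----…
step 13: q2 h=23  …----**[*]------…
step 14: q1 h=24  …---***[-]------…
step 15: q0 h=23  …----**[*]------…
step 16: q2 h=24  …---***[-]------…
step 17: q0 h=23  …----**[*]*-----…
step 18: q2 h=24  …---***[*]------…
step 19: q1 h=25  …--****[-]------…
step 20: q0 h=24  …---***[*]------…

1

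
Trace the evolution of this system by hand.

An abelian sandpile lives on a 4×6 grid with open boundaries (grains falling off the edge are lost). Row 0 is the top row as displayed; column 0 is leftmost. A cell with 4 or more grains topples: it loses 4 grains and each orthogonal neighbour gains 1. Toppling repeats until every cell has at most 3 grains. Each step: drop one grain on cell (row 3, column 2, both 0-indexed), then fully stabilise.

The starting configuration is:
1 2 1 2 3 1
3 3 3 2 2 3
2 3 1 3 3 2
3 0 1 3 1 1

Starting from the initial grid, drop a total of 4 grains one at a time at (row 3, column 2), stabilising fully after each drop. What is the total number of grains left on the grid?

t=0: 1 2 1 2 3 1
3 3 3 2 2 3
2 3 1 3 3 2
3 0 1 3 1 1
t=1: 1 2 1 2 3 1
3 3 3 2 2 3
2 3 1 3 3 2
3 0 2 3 1 1
t=2: 1 2 1 2 3 1
3 3 3 2 2 3
2 3 1 3 3 2
3 0 3 3 1 1
t=3: 1 2 1 2 3 1
3 3 3 3 3 3
2 3 3 1 0 3
3 1 1 1 3 1
t=4: 1 2 1 2 3 1
3 3 3 3 3 3
2 3 3 1 0 3
3 1 2 1 3 1

51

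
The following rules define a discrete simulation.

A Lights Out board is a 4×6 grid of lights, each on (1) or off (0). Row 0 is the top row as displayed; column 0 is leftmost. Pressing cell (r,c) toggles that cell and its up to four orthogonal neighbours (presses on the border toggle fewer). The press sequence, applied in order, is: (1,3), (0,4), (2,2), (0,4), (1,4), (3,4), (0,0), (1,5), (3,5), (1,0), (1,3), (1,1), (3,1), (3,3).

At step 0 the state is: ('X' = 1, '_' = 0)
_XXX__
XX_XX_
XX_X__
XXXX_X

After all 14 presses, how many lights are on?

t=0: _XXX__
XX_XX_
XX_X__
XXXX_X
t=1: _XX___
XXX___
XX____
XXXX_X
t=2: _XXXXX
XXX_X_
XX____
XXXX_X
t=3: _XXXXX
XX__X_
X_XX__
XX_X_X
t=4: _XX___
XX____
X_XX__
XX_X_X
t=5: _XX_X_
XX_XXX
X_XXX_
XX_X_X
t=6: _XX_X_
XX_XXX
X_XX__
XX__X_
t=7: X_X_X_
_X_XXX
X_XX__
XX__X_
t=8: X_X_XX
_X_X__
X_XX_X
XX__X_
t=9: X_X_XX
_X_X__
X_XX__
XX___X
t=10: __X_XX
X__X__
__XX__
XX___X
t=11: __XXXX
X_X_X_
__X___
XX___X
t=12: _XXXXX
_X__X_
_XX___
XX___X
t=13: _XXXXX
_X__X_
__X___
__X__X
t=14: _XXXXX
_X__X_
__XX__
___XXX

12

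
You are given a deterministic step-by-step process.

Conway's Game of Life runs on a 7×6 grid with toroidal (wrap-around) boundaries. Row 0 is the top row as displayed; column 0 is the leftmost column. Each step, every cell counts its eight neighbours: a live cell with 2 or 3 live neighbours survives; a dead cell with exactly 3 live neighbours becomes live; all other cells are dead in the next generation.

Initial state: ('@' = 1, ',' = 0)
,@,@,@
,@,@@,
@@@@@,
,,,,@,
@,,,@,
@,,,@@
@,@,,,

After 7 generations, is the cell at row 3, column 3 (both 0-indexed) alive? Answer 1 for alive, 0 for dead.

0

0) ,@,@,@
,@,@@,
@@@@@,
,,,,@,
@,,,@,
@,,,@@
@,@,,,
1) ,@,@,@
,,,,,,
@@,,,,
@,@,@,
@,,@@,
@,,@@,
,,@@,,
2) ,,,@@,
,@@,,,
@@,,,@
@,@,@,
@,@,,,
,@,,,,
@@,,,@
3) ,,,@@@
,@@@@@
,,,@,@
,,@@,,
@,@@,@
,,@,,@
@@@,@@
4) ,,,,,,
,,,,,,
@@,,,@
@@,,,@
@,,,,@
,,,,,,
,@@,,,
5) ,,,,,,
@,,,,,
,@,,,@
,,,,@,
,@,,,@
@@,,,,
,,,,,,
6) ,,,,,,
@,,,,,
@,,,,@
,,,,@@
,@,,,@
@@,,,,
,,,,,,
7) ,,,,,,
@,,,,@
@,,,@,
,,,,@,
,@,,@@
@@,,,,
,,,,,,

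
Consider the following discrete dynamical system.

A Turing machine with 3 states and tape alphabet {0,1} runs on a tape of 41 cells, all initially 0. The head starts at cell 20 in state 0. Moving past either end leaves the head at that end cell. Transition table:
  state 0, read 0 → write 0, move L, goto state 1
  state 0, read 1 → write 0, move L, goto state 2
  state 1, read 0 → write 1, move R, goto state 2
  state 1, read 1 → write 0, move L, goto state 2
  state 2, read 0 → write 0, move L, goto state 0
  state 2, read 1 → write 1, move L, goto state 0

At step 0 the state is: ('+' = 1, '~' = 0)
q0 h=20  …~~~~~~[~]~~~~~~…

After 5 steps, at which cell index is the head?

k=0  q0 h=20  …~~~~~~[~]~~~~~~…
k=1  q1 h=19  …~~~~~~[~]~~~~~~…
k=2  q2 h=20  …~~~~~+[~]~~~~~~…
k=3  q0 h=19  …~~~~~~[+]~~~~~~…
k=4  q2 h=18  …~~~~~~[~]~~~~~~…
k=5  q0 h=17  …~~~~~~[~]~~~~~~…

17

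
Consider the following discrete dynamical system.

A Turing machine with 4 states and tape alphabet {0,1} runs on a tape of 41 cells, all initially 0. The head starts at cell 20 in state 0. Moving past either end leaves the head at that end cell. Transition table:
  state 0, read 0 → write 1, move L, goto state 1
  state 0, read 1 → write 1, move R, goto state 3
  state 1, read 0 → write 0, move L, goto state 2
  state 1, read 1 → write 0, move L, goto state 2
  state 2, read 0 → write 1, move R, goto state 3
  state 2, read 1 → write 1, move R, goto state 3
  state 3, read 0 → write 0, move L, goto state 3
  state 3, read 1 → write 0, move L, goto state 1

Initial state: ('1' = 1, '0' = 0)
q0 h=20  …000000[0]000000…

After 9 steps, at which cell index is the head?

k=0  q0 h=20  …000000[0]000000…
k=1  q1 h=19  …000000[0]100000…
k=2  q2 h=18  …000000[0]010000…
k=3  q3 h=19  …000001[0]100000…
k=4  q3 h=18  …000000[1]010000…
k=5  q1 h=17  …000000[0]001000…
k=6  q2 h=16  …000000[0]000100…
k=7  q3 h=17  …000001[0]001000…
k=8  q3 h=16  …000000[1]000100…
k=9  q1 h=15  …000000[0]000010…

15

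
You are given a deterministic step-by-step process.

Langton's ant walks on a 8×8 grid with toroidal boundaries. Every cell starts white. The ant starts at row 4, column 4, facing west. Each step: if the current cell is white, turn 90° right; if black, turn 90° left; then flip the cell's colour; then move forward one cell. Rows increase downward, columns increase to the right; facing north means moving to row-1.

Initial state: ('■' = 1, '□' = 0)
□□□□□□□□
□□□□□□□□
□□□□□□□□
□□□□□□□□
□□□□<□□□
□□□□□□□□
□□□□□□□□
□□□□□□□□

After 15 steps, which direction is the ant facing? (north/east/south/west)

north

step 0: □□□□□□□□
□□□□□□□□
□□□□□□□□
□□□□□□□□
□□□□<□□□
□□□□□□□□
□□□□□□□□
□□□□□□□□
step 1: □□□□□□□□
□□□□□□□□
□□□□□□□□
□□□□^□□□
□□□□■□□□
□□□□□□□□
□□□□□□□□
□□□□□□□□
step 2: □□□□□□□□
□□□□□□□□
□□□□□□□□
□□□□■>□□
□□□□■□□□
□□□□□□□□
□□□□□□□□
□□□□□□□□
step 3: □□□□□□□□
□□□□□□□□
□□□□□□□□
□□□□■■□□
□□□□■v□□
□□□□□□□□
□□□□□□□□
□□□□□□□□
step 4: □□□□□□□□
□□□□□□□□
□□□□□□□□
□□□□■■□□
□□□□<■□□
□□□□□□□□
□□□□□□□□
□□□□□□□□
step 5: □□□□□□□□
□□□□□□□□
□□□□□□□□
□□□□■■□□
□□□□□■□□
□□□□v□□□
□□□□□□□□
□□□□□□□□
step 6: □□□□□□□□
□□□□□□□□
□□□□□□□□
□□□□■■□□
□□□□□■□□
□□□<■□□□
□□□□□□□□
□□□□□□□□
step 7: □□□□□□□□
□□□□□□□□
□□□□□□□□
□□□□■■□□
□□□^□■□□
□□□■■□□□
□□□□□□□□
□□□□□□□□
step 8: □□□□□□□□
□□□□□□□□
□□□□□□□□
□□□□■■□□
□□□■>■□□
□□□■■□□□
□□□□□□□□
□□□□□□□□
step 9: □□□□□□□□
□□□□□□□□
□□□□□□□□
□□□□■■□□
□□□■■■□□
□□□■v□□□
□□□□□□□□
□□□□□□□□
step 10: □□□□□□□□
□□□□□□□□
□□□□□□□□
□□□□■■□□
□□□■■■□□
□□□■□>□□
□□□□□□□□
□□□□□□□□
step 11: □□□□□□□□
□□□□□□□□
□□□□□□□□
□□□□■■□□
□□□■■■□□
□□□■□■□□
□□□□□v□□
□□□□□□□□
step 12: □□□□□□□□
□□□□□□□□
□□□□□□□□
□□□□■■□□
□□□■■■□□
□□□■□■□□
□□□□<■□□
□□□□□□□□
step 13: □□□□□□□□
□□□□□□□□
□□□□□□□□
□□□□■■□□
□□□■■■□□
□□□■^■□□
□□□□■■□□
□□□□□□□□
step 14: □□□□□□□□
□□□□□□□□
□□□□□□□□
□□□□■■□□
□□□■■■□□
□□□■■>□□
□□□□■■□□
□□□□□□□□
step 15: □□□□□□□□
□□□□□□□□
□□□□□□□□
□□□□■■□□
□□□■■^□□
□□□■■□□□
□□□□■■□□
□□□□□□□□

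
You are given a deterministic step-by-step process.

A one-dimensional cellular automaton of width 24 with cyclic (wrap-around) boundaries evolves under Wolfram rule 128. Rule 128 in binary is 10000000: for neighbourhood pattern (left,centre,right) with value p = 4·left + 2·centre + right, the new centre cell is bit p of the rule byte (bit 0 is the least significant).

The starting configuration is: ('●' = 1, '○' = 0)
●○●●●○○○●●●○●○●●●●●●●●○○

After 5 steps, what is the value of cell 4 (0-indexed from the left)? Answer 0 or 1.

0

t=0: ●○●●●○○○●●●○●○●●●●●●●●○○
t=1: ○○○●○○○○○●○○○○○●●●●●●○○○
t=2: ○○○○○○○○○○○○○○○○●●●●○○○○
t=3: ○○○○○○○○○○○○○○○○○●●○○○○○
t=4: ○○○○○○○○○○○○○○○○○○○○○○○○
t=5: ○○○○○○○○○○○○○○○○○○○○○○○○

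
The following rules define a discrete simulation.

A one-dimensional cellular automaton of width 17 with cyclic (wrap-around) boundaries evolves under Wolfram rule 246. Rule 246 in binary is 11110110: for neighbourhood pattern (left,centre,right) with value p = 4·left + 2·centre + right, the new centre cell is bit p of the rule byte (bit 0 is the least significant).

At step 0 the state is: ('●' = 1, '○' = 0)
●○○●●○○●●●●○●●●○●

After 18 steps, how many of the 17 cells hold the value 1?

gen 0: ●○○●●○○●●●●○●●●○●
gen 1: ●●●○●●●○●●●●○●●●○
gen 2: ○●●●○●●●○●●●●○●●●
gen 3: ●○●●●○●●●○●●●●○●●
gen 4: ●●○●●●○●●●○●●●●○●
gen 5: ●●●○●●●○●●●○●●●●○
gen 6: ○●●●○●●●○●●●○●●●●
gen 7: ●○●●●○●●●○●●●○●●●
gen 8: ●●○●●●○●●●○●●●○●●
gen 9: ●●●○●●●○●●●○●●●○●
gen 10: ●●●●○●●●○●●●○●●●○
gen 11: ○●●●●○●●●○●●●○●●●
gen 12: ●○●●●●○●●●○●●●○●●
gen 13: ●●○●●●●○●●●○●●●○●
gen 14: ●●●○●●●●○●●●○●●●○
gen 15: ○●●●○●●●●○●●●○●●●
gen 16: ●○●●●○●●●●○●●●○●●
gen 17: ●●○●●●○●●●●○●●●○●
gen 18: ●●●○●●●○●●●●○●●●○

13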